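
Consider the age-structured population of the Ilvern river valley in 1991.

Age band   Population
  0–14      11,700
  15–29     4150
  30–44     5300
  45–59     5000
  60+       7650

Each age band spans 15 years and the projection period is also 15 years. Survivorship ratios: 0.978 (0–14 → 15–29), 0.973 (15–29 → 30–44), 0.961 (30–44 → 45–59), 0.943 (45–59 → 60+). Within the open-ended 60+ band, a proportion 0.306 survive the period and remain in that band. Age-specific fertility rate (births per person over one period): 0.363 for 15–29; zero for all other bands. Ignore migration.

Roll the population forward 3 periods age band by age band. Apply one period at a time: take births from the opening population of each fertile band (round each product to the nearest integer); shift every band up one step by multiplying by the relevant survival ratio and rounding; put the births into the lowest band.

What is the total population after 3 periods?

22521

Let band 1 be 0–14 through band 5 = 60+.
[period 1]
Births: 4150 × 0.363 = 1506
Band 2: 11700 × 0.978 = 11443
Band 3: 4150 × 0.973 = 4038
Band 4: 5300 × 0.961 = 5093
Band 5: 5000 × 0.943 + 7650 × 0.306 = 4715 + 2341 = 7056
End of period: [1506, 11443, 4038, 5093, 7056]
[period 2]
Births: 11443 × 0.363 = 4154
Band 2: 1506 × 0.978 = 1473
Band 3: 11443 × 0.973 = 11134
Band 4: 4038 × 0.961 = 3881
Band 5: 5093 × 0.943 + 7056 × 0.306 = 4803 + 2159 = 6962
End of period: [4154, 1473, 11134, 3881, 6962]
[period 3]
Births: 1473 × 0.363 = 535
Band 2: 4154 × 0.978 = 4063
Band 3: 1473 × 0.973 = 1433
Band 4: 11134 × 0.961 = 10700
Band 5: 3881 × 0.943 + 6962 × 0.306 = 3660 + 2130 = 5790
End of period: [535, 4063, 1433, 10700, 5790]
Total after period 3: 535 + 4063 + 1433 + 10700 + 5790 = 22521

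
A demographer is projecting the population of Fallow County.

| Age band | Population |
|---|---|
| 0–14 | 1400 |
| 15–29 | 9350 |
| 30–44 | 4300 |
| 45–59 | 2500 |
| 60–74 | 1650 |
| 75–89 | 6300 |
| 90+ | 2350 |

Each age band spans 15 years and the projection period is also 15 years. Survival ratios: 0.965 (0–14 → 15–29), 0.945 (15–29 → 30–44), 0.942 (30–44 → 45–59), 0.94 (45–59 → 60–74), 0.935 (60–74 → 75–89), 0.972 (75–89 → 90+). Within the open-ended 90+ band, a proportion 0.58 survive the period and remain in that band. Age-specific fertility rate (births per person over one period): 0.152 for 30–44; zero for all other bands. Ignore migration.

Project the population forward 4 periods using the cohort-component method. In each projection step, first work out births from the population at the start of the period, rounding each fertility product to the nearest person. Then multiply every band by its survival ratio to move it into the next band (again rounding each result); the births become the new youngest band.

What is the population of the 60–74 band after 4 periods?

[period 1]
Births: 4300 × 0.152 = 654
15–29: 1400 × 0.965 = 1351
30–44: 9350 × 0.945 = 8836
45–59: 4300 × 0.942 = 4051
60–74: 2500 × 0.94 = 2350
75–89: 1650 × 0.935 = 1543
90+: 6300 × 0.972 + 2350 × 0.58 = 6124 + 1363 = 7487
End of period: [654, 1351, 8836, 4051, 2350, 1543, 7487]
[period 2]
Births: 8836 × 0.152 = 1343
15–29: 654 × 0.965 = 631
30–44: 1351 × 0.945 = 1277
45–59: 8836 × 0.942 = 8324
60–74: 4051 × 0.94 = 3808
75–89: 2350 × 0.935 = 2197
90+: 1543 × 0.972 + 7487 × 0.58 = 1500 + 4342 = 5842
End of period: [1343, 631, 1277, 8324, 3808, 2197, 5842]
[period 3]
Births: 1277 × 0.152 = 194
15–29: 1343 × 0.965 = 1296
30–44: 631 × 0.945 = 596
45–59: 1277 × 0.942 = 1203
60–74: 8324 × 0.94 = 7825
75–89: 3808 × 0.935 = 3560
90+: 2197 × 0.972 + 5842 × 0.58 = 2135 + 3388 = 5523
End of period: [194, 1296, 596, 1203, 7825, 3560, 5523]
[period 4]
Births: 596 × 0.152 = 91
15–29: 194 × 0.965 = 187
30–44: 1296 × 0.945 = 1225
45–59: 596 × 0.942 = 561
60–74: 1203 × 0.94 = 1131
75–89: 7825 × 0.935 = 7316
90+: 3560 × 0.972 + 5523 × 0.58 = 3460 + 3203 = 6663
End of period: [91, 187, 1225, 561, 1131, 7316, 6663]

1131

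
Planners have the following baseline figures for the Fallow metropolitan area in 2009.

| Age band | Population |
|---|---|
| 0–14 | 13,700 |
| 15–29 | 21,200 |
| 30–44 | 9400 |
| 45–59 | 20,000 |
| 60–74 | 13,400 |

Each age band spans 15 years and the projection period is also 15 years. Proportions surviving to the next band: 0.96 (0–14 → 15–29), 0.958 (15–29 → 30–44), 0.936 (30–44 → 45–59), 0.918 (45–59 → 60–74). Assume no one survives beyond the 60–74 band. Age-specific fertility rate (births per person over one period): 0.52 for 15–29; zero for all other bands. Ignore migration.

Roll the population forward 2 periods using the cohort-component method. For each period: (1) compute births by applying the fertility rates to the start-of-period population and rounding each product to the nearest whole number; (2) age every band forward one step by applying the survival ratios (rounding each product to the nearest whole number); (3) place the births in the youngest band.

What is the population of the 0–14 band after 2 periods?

Period 1:
Births: 21200 * 0.52 = 11024
15–29: 13700 * 0.96 = 13152
30–44: 21200 * 0.958 = 20310
45–59: 9400 * 0.936 = 8798
60–74: 20000 * 0.918 = 18360
Giving 11024 / 13152 / 20310 / 8798 / 18360.
Period 2:
Births: 13152 * 0.52 = 6839
15–29: 11024 * 0.96 = 10583
30–44: 13152 * 0.958 = 12600
45–59: 20310 * 0.936 = 19010
60–74: 8798 * 0.918 = 8077
Giving 6839 / 10583 / 12600 / 19010 / 8077.

6839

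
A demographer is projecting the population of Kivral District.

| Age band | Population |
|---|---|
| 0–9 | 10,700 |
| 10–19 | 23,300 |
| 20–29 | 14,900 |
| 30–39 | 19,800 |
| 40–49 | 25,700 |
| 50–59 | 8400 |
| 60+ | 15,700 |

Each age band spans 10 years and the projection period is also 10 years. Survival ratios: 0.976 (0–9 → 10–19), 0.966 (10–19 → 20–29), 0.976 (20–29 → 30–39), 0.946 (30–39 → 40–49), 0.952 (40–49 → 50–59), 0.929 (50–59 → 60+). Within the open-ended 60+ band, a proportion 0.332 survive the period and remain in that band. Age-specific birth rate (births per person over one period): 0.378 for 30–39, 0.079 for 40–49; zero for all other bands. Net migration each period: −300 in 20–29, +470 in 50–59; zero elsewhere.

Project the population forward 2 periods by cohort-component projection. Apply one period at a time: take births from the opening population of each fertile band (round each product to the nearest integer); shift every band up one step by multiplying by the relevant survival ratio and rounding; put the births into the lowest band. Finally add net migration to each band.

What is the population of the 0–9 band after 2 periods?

6977

Let band 1 be 0–9 through band 7 = 60+.
Period 1:
Births: 19800 × 0.378 = 7484  |  25700 × 0.079 = 2030 ⇒ total 9514
Band 2: 10700 × 0.976 = 10443
Band 3: 23300 × 0.966 = 22508
Band 4: 14900 × 0.976 = 14542
Band 5: 19800 × 0.946 = 18731
Band 6: 25700 × 0.952 = 24466
Band 7: 8400 × 0.929 + 15700 × 0.332 = 7804 + 5212 = 13016
Net migration: Band 3 − 300 → 22208; Band 6 + 470 → 24936
Giving 9514 / 10443 / 22208 / 14542 / 18731 / 24936 / 13016.
Period 2:
Births: 14542 × 0.378 = 5497  |  18731 × 0.079 = 1480 ⇒ total 6977
Band 2: 9514 × 0.976 = 9286
Band 3: 10443 × 0.966 = 10088
Band 4: 22208 × 0.976 = 21675
Band 5: 14542 × 0.946 = 13757
Band 6: 18731 × 0.952 = 17832
Band 7: 24936 × 0.929 + 13016 × 0.332 = 23166 + 4321 = 27487
Net migration: Band 3 − 300 → 9788; Band 6 + 470 → 18302
Giving 6977 / 9286 / 9788 / 21675 / 13757 / 18302 / 27487.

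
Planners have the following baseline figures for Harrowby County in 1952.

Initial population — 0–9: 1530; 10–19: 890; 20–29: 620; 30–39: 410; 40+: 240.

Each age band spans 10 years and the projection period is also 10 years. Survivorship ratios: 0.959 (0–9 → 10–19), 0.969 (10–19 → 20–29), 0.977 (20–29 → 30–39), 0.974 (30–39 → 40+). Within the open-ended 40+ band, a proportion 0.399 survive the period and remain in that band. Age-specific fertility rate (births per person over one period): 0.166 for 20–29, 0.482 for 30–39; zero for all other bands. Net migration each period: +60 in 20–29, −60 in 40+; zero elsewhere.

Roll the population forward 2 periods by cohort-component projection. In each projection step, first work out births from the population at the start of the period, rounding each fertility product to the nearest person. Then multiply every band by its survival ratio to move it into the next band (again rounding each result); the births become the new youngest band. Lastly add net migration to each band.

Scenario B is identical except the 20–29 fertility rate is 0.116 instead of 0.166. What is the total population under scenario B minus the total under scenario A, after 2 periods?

— Period 1 —
Births: 620 × 0.166 = 103 ; 410 × 0.482 = 198 → 301
10–19: 1530 × 0.959 = 1467
20–29: 890 × 0.969 = 862
30–39: 620 × 0.977 = 606
40+: 410 × 0.974 + 240 × 0.399 = 399 + 96 = 495
Net migration: 20–29 + 60 → 922; 40+ − 60 → 435
Population now: 0–9=301, 10–19=1467, 20–29=922, 30–39=606, 40+=435
— Period 2 —
Births: 922 × 0.166 = 153 ; 606 × 0.482 = 292 → 445
10–19: 301 × 0.959 = 289
20–29: 1467 × 0.969 = 1422
30–39: 922 × 0.977 = 901
40+: 606 × 0.974 + 435 × 0.399 = 590 + 174 = 764
Net migration: 20–29 + 60 → 1482; 40+ − 60 → 704
Population now: 0–9=445, 10–19=289, 20–29=1482, 30–39=901, 40+=704
Scenario A total after 2 periods: 3821
Scenario B projection —
— Period 1 —
Births: 620 × 0.116 = 72 ; 410 × 0.482 = 198 → 270
10–19: 1530 × 0.959 = 1467
20–29: 890 × 0.969 = 862
30–39: 620 × 0.977 = 606
40+: 410 × 0.974 + 240 × 0.399 = 399 + 96 = 495
Net migration: 20–29 + 60 → 922; 40+ − 60 → 435
Population now: 0–9=270, 10–19=1467, 20–29=922, 30–39=606, 40+=435
— Period 2 —
Births: 922 × 0.116 = 107 ; 606 × 0.482 = 292 → 399
10–19: 270 × 0.959 = 259
20–29: 1467 × 0.969 = 1422
30–39: 922 × 0.977 = 901
40+: 606 × 0.974 + 435 × 0.399 = 590 + 174 = 764
Net migration: 20–29 + 60 → 1482; 40+ − 60 → 704
Population now: 0–9=399, 10–19=259, 20–29=1482, 30–39=901, 40+=704
Scenario B total after 2 periods: 3745
Difference B − A = 3745 − 3821 = -76

-76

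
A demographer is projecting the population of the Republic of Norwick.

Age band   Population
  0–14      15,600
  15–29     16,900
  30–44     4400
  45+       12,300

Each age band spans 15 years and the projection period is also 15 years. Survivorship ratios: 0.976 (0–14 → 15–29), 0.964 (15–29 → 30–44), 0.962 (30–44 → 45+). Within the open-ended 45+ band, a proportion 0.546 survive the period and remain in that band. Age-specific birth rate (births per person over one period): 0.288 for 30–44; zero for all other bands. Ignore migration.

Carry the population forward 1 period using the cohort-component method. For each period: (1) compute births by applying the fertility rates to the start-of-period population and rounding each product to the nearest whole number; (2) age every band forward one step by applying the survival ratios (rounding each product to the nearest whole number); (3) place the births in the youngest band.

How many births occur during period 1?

Period 1.
Births: 4400 * 0.288 = 1267
15–29: 15600 * 0.976 = 15226
30–44: 16900 * 0.964 = 16292
45+: 4400 * 0.962 + 12300 * 0.546 = 4233 + 6716 = 10949
Giving 1267 / 15226 / 16292 / 10949.

1267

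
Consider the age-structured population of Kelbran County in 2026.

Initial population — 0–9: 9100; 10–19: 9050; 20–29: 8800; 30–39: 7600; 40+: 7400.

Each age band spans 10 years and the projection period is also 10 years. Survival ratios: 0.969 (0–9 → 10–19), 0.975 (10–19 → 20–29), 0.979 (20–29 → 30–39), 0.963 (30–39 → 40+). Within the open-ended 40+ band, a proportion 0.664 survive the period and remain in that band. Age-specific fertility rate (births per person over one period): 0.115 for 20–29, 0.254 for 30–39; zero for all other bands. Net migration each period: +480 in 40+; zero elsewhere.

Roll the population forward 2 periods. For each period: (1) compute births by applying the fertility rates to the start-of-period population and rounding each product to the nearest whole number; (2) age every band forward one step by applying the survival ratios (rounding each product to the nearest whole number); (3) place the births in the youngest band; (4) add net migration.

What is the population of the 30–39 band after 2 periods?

8639

After projecting period 1:
Births: 8800 * 0.115 = 1012, 7600 * 0.254 = 1930 ⇒ total 2942
10–19: 9100 * 0.969 = 8818
20–29: 9050 * 0.975 = 8824
30–39: 8800 * 0.979 = 8615
40+: 7600 * 0.963 + 7400 * 0.664 = 7319 + 4914 = 12233
Net migration: 40+ + 480 → 12713
End of period: [2942, 8818, 8824, 8615, 12713]
After projecting period 2:
Births: 8824 * 0.115 = 1015, 8615 * 0.254 = 2188 ⇒ total 3203
10–19: 2942 * 0.969 = 2851
20–29: 8818 * 0.975 = 8598
30–39: 8824 * 0.979 = 8639
40+: 8615 * 0.963 + 12713 * 0.664 = 8296 + 8441 = 16737
Net migration: 40+ + 480 → 17217
End of period: [3203, 2851, 8598, 8639, 17217]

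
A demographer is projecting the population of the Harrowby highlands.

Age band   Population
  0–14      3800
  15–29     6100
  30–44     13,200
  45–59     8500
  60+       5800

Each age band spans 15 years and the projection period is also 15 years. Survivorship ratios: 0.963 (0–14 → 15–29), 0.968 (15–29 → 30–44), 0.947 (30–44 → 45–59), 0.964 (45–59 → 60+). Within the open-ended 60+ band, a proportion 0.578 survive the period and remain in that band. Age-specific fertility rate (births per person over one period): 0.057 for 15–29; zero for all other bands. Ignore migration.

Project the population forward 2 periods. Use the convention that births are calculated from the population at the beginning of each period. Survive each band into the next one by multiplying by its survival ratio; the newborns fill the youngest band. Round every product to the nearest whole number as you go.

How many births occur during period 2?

— Period 1 —
Births: 6100 × 0.057 = 348
15–29: 3800 × 0.963 = 3659
30–44: 6100 × 0.968 = 5905
45–59: 13200 × 0.947 = 12500
60+: 8500 × 0.964 + 5800 × 0.578 = 8194 + 3352 = 11546
Giving 348 / 3659 / 5905 / 12500 / 11546.
— Period 2 —
Births: 3659 × 0.057 = 209
15–29: 348 × 0.963 = 335
30–44: 3659 × 0.968 = 3542
45–59: 5905 × 0.947 = 5592
60+: 12500 × 0.964 + 11546 × 0.578 = 12050 + 6674 = 18724
Giving 209 / 335 / 3542 / 5592 / 18724.

209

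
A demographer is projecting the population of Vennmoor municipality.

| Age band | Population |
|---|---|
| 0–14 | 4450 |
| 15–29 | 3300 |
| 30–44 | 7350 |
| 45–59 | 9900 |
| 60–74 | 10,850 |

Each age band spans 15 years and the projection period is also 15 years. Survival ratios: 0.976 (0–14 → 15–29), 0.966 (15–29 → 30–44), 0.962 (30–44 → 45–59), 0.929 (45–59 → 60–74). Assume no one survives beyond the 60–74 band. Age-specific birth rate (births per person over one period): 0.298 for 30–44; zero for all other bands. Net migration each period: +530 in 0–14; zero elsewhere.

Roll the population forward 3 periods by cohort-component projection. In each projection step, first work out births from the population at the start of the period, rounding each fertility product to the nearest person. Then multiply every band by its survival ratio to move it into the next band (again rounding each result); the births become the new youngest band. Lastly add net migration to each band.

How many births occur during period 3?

1250

Period 1.
Births: 7350 * 0.298 = 2190
15–29: 4450 * 0.976 = 4343
30–44: 3300 * 0.966 = 3188
45–59: 7350 * 0.962 = 7071
60–74: 9900 * 0.929 = 9197
Net migration: 0–14 + 530 → 2720
→ [2720, 4343, 3188, 7071, 9197]
Period 2.
Births: 3188 * 0.298 = 950
15–29: 2720 * 0.976 = 2655
30–44: 4343 * 0.966 = 4195
45–59: 3188 * 0.962 = 3067
60–74: 7071 * 0.929 = 6569
Net migration: 0–14 + 530 → 1480
→ [1480, 2655, 4195, 3067, 6569]
Period 3.
Births: 4195 * 0.298 = 1250
15–29: 1480 * 0.976 = 1444
30–44: 2655 * 0.966 = 2565
45–59: 4195 * 0.962 = 4036
60–74: 3067 * 0.929 = 2849
Net migration: 0–14 + 530 → 1780
→ [1780, 1444, 2565, 4036, 2849]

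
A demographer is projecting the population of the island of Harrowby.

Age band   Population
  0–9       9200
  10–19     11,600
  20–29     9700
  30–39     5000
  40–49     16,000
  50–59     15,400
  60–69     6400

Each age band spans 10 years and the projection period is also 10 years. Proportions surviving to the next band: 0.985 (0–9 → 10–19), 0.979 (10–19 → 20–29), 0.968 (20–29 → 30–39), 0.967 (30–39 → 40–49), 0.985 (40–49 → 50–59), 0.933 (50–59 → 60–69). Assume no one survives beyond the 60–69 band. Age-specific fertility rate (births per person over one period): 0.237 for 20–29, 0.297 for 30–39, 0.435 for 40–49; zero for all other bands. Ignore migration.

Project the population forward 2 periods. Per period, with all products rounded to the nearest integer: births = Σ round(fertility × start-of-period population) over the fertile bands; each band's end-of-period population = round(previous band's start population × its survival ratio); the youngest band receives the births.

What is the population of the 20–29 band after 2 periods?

8872

Period 1:
Births: 9700 × 0.237 = 2299, 5000 × 0.297 = 1485, 16000 × 0.435 = 6960 — total 10744
10–19: 9200 × 0.985 = 9062
20–29: 11600 × 0.979 = 11356
30–39: 9700 × 0.968 = 9390
40–49: 5000 × 0.967 = 4835
50–59: 16000 × 0.985 = 15760
60–69: 15400 × 0.933 = 14368
End of period: [10744, 9062, 11356, 9390, 4835, 15760, 14368]
Period 2:
Births: 11356 × 0.237 = 2691, 9390 × 0.297 = 2789, 4835 × 0.435 = 2103 — total 7583
10–19: 10744 × 0.985 = 10583
20–29: 9062 × 0.979 = 8872
30–39: 11356 × 0.968 = 10993
40–49: 9390 × 0.967 = 9080
50–59: 4835 × 0.985 = 4762
60–69: 15760 × 0.933 = 14704
End of period: [7583, 10583, 8872, 10993, 9080, 4762, 14704]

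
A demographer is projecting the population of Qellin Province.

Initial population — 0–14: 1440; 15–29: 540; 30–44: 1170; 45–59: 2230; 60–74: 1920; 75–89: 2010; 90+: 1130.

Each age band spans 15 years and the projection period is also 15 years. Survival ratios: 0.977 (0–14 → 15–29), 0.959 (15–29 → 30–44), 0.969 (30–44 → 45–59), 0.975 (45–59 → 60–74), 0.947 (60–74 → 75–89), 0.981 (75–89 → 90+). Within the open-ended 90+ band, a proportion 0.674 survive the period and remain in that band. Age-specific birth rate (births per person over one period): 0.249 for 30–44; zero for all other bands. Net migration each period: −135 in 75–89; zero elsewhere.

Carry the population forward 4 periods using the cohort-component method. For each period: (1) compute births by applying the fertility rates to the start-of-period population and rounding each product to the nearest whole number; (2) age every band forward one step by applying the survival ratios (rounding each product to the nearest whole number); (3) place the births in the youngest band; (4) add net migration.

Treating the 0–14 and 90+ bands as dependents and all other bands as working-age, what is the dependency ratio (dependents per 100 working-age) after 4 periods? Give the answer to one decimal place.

Numbering the groups 1..7 from youngest to oldest:
[period 1]
Births: 1170 × 0.249 = 291
Group 2: 1440 × 0.977 = 1407
Group 3: 540 × 0.959 = 518
Group 4: 1170 × 0.969 = 1134
Group 5: 2230 × 0.975 = 2174
Group 6: 1920 × 0.947 = 1818
Group 7: 2010 × 0.981 + 1130 × 0.674 = 1972 + 762 = 2734
Net migration: Group 6 − 135 → 1683
Population now: 0–14=291, 15–29=1407, 30–44=518, 45–59=1134, 60–74=2174, 75–89=1683, 90+=2734
[period 2]
Births: 518 × 0.249 = 129
Group 2: 291 × 0.977 = 284
Group 3: 1407 × 0.959 = 1349
Group 4: 518 × 0.969 = 502
Group 5: 1134 × 0.975 = 1106
Group 6: 2174 × 0.947 = 2059
Group 7: 1683 × 0.981 + 2734 × 0.674 = 1651 + 1843 = 3494
Net migration: Group 6 − 135 → 1924
Population now: 0–14=129, 15–29=284, 30–44=1349, 45–59=502, 60–74=1106, 75–89=1924, 90+=3494
[period 3]
Births: 1349 × 0.249 = 336
Group 2: 129 × 0.977 = 126
Group 3: 284 × 0.959 = 272
Group 4: 1349 × 0.969 = 1307
Group 5: 502 × 0.975 = 489
Group 6: 1106 × 0.947 = 1047
Group 7: 1924 × 0.981 + 3494 × 0.674 = 1887 + 2355 = 4242
Net migration: Group 6 − 135 → 912
Population now: 0–14=336, 15–29=126, 30–44=272, 45–59=1307, 60–74=489, 75–89=912, 90+=4242
[period 4]
Births: 272 × 0.249 = 68
Group 2: 336 × 0.977 = 328
Group 3: 126 × 0.959 = 121
Group 4: 272 × 0.969 = 264
Group 5: 1307 × 0.975 = 1274
Group 6: 489 × 0.947 = 463
Group 7: 912 × 0.981 + 4242 × 0.674 = 895 + 2859 = 3754
Net migration: Group 6 − 135 → 328
Population now: 0–14=68, 15–29=328, 30–44=121, 45–59=264, 60–74=1274, 75–89=328, 90+=3754
Dependents (band 0–14 + band 90+) = 68 + 3754 = 3822; working-age = 2315; ratio = 3822/2315 × 100 = 165.1

165.1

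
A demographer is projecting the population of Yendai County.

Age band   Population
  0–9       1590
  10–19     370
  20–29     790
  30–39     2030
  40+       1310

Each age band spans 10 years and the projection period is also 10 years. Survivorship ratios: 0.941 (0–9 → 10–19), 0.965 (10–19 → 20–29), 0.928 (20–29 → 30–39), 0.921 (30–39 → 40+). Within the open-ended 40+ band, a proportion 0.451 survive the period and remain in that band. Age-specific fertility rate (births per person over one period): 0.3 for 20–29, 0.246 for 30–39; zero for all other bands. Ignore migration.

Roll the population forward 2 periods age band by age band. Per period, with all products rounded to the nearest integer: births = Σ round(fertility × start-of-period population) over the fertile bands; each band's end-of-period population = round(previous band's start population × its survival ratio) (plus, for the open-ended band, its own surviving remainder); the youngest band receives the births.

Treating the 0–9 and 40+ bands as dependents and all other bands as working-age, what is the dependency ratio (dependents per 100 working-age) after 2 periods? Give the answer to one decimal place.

84.0

Call the bands 1 to 5, youngest first.
— Period 1 —
Births: 790 × 0.3 = 237, 2030 × 0.246 = 499 — total 736
Band 2: 1590 × 0.941 = 1496
Band 3: 370 × 0.965 = 357
Band 4: 790 × 0.928 = 733
Band 5: 2030 × 0.921 + 1310 × 0.451 = 1870 + 591 = 2461
→ [736, 1496, 357, 733, 2461]
— Period 2 —
Births: 357 × 0.3 = 107, 733 × 0.246 = 180 — total 287
Band 2: 736 × 0.941 = 693
Band 3: 1496 × 0.965 = 1444
Band 4: 357 × 0.928 = 331
Band 5: 733 × 0.921 + 2461 × 0.451 = 675 + 1110 = 1785
→ [287, 693, 1444, 331, 1785]
Dependents (band 0–9 + band 40+) = 287 + 1785 = 2072; working-age = 2468; ratio = 2072/2468 × 100 = 84.0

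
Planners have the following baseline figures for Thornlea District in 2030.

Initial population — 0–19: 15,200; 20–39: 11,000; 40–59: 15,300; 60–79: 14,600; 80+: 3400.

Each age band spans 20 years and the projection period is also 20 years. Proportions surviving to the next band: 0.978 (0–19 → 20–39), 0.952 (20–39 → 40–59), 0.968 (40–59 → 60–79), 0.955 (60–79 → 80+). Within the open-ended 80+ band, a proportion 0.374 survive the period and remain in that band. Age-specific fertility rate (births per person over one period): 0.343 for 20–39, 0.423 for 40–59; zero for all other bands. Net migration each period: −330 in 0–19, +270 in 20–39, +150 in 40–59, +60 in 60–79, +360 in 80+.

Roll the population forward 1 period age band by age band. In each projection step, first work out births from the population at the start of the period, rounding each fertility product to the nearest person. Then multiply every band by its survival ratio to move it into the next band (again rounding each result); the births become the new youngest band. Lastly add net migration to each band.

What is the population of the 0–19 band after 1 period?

9915

After projecting period 1:
Births: 11000 * 0.343 = 3773 ; 15300 * 0.423 = 6472 → total 10245
20–39: 15200 * 0.978 = 14866
40–59: 11000 * 0.952 = 10472
60–79: 15300 * 0.968 = 14810
80+: 14600 * 0.955 + 3400 * 0.374 = 13943 + 1272 = 15215
Net migration: 0–19 − 330 → 9915; 20–39 + 270 → 15136; 40–59 + 150 → 10622; 60–79 + 60 → 14870; 80+ + 360 → 15575
→ [9915, 15136, 10622, 14870, 15575]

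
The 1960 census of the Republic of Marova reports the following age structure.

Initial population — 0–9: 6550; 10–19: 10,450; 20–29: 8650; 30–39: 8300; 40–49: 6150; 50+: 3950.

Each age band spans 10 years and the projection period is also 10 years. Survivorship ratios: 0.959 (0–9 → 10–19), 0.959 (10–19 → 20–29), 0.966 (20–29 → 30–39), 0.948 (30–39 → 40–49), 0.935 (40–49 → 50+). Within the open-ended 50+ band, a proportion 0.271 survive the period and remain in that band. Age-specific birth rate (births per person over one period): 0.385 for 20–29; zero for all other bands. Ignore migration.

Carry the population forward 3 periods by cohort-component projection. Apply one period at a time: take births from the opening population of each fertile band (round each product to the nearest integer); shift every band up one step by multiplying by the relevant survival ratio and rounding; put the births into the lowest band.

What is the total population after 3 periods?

[period 1]
Births: 8650 × 0.385 = 3330
10–19: 6550 × 0.959 = 6281
20–29: 10450 × 0.959 = 10022
30–39: 8650 × 0.966 = 8356
40–49: 8300 × 0.948 = 7868
50+: 6150 × 0.935 + 3950 × 0.271 = 5750 + 1070 = 6820
→ [3330, 6281, 10022, 8356, 7868, 6820]
[period 2]
Births: 10022 × 0.385 = 3858
10–19: 3330 × 0.959 = 3193
20–29: 6281 × 0.959 = 6023
30–39: 10022 × 0.966 = 9681
40–49: 8356 × 0.948 = 7921
50+: 7868 × 0.935 + 6820 × 0.271 = 7357 + 1848 = 9205
→ [3858, 3193, 6023, 9681, 7921, 9205]
[period 3]
Births: 6023 × 0.385 = 2319
10–19: 3858 × 0.959 = 3700
20–29: 3193 × 0.959 = 3062
30–39: 6023 × 0.966 = 5818
40–49: 9681 × 0.948 = 9178
50+: 7921 × 0.935 + 9205 × 0.271 = 7406 + 2495 = 9901
→ [2319, 3700, 3062, 5818, 9178, 9901]
Total after period 3: 2319 + 3700 + 3062 + 5818 + 9178 + 9901 = 33978

33978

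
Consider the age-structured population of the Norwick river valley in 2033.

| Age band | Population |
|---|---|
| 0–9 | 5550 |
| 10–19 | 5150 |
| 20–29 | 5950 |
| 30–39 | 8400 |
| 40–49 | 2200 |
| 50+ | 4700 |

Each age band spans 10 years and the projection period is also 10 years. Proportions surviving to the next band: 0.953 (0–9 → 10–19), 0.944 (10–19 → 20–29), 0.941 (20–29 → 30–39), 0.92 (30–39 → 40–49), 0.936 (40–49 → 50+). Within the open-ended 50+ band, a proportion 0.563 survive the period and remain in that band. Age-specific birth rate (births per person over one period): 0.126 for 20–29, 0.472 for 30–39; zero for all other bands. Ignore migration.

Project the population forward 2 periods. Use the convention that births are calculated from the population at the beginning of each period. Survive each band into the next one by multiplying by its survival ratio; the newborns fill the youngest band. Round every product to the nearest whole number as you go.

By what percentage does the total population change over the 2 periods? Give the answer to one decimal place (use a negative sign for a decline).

[period 1]
Births: 5950 * 0.126 = 750  |  8400 * 0.472 = 3965 → total 4715
10–19: 5550 * 0.953 = 5289
20–29: 5150 * 0.944 = 4862
30–39: 5950 * 0.941 = 5599
40–49: 8400 * 0.92 = 7728
50+: 2200 * 0.936 + 4700 * 0.563 = 2059 + 2646 = 4705
→ [4715, 5289, 4862, 5599, 7728, 4705]
[period 2]
Births: 4862 * 0.126 = 613  |  5599 * 0.472 = 2643 → total 3256
10–19: 4715 * 0.953 = 4493
20–29: 5289 * 0.944 = 4993
30–39: 4862 * 0.941 = 4575
40–49: 5599 * 0.92 = 5151
50+: 7728 * 0.936 + 4705 * 0.563 = 7233 + 2649 = 9882
→ [3256, 4493, 4993, 4575, 5151, 9882]
Total: 31950 → 32350; change = 400; percentage change = 1.3%

1.3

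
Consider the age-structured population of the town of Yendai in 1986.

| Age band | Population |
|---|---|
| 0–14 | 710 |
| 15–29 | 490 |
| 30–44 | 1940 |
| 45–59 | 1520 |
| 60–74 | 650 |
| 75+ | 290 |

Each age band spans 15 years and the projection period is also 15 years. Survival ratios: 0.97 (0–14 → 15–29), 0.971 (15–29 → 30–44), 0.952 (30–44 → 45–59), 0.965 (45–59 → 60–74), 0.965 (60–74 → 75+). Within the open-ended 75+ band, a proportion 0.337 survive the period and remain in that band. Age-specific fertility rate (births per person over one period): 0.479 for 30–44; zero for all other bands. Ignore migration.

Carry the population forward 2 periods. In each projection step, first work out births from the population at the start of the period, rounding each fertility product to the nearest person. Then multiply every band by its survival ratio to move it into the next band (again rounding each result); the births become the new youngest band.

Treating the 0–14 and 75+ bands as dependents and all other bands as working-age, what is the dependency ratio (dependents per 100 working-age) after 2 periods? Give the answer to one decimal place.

Call the bands 1 to 6, youngest first.
Period 1.
Births: 1940 × 0.479 = 929
Band 2: 710 × 0.97 = 689
Band 3: 490 × 0.971 = 476
Band 4: 1940 × 0.952 = 1847
Band 5: 1520 × 0.965 = 1467
Band 6: 650 × 0.965 + 290 × 0.337 = 627 + 98 = 725
Population now: 0–14=929, 15–29=689, 30–44=476, 45–59=1847, 60–74=1467, 75+=725
Period 2.
Births: 476 × 0.479 = 228
Band 2: 929 × 0.97 = 901
Band 3: 689 × 0.971 = 669
Band 4: 476 × 0.952 = 453
Band 5: 1847 × 0.965 = 1782
Band 6: 1467 × 0.965 + 725 × 0.337 = 1416 + 244 = 1660
Population now: 0–14=228, 15–29=901, 30–44=669, 45–59=453, 60–74=1782, 75+=1660
Dependents (band 0–14 + band 75+) = 228 + 1660 = 1888; working-age = 3805; ratio = 1888/3805 × 100 = 49.6

49.6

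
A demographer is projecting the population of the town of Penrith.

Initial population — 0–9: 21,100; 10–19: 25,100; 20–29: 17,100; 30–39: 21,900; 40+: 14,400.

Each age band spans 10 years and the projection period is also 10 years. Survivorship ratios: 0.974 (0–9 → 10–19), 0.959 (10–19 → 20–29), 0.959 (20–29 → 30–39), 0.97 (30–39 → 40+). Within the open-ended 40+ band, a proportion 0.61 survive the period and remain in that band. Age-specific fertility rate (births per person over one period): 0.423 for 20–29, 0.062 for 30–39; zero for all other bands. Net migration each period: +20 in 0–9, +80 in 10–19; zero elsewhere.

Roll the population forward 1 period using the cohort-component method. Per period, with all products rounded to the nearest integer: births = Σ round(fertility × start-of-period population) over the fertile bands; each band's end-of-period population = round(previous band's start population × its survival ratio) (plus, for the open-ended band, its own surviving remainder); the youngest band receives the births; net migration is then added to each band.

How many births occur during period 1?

8591

Period 1:
Births: 17100 × 0.423 = 7233, 21900 × 0.062 = 1358 → 8591
10–19: 21100 × 0.974 = 20551
20–29: 25100 × 0.959 = 24071
30–39: 17100 × 0.959 = 16399
40+: 21900 × 0.97 + 14400 × 0.61 = 21243 + 8784 = 30027
Net migration: 0–9 + 20 → 8611; 10–19 + 80 → 20631
End of period: [8611, 20631, 24071, 16399, 30027]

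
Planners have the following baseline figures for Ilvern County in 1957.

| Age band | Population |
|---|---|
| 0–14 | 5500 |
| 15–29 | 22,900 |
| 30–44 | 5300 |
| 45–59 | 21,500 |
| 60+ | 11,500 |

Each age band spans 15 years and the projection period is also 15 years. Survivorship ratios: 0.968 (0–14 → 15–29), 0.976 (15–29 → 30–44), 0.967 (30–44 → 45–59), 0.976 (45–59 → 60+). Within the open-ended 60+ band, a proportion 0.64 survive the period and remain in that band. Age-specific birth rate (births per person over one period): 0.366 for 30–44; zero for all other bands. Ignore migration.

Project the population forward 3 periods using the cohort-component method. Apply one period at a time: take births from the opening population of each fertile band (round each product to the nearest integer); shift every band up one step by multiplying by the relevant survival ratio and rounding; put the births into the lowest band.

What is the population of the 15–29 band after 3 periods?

7918

— Period 1 —
Births: 5300 × 0.366 = 1940
15–29: 5500 × 0.968 = 5324
30–44: 22900 × 0.976 = 22350
45–59: 5300 × 0.967 = 5125
60+: 21500 × 0.976 + 11500 × 0.64 = 20984 + 7360 = 28344
Population now: 0–14=1940, 15–29=5324, 30–44=22350, 45–59=5125, 60+=28344
— Period 2 —
Births: 22350 × 0.366 = 8180
15–29: 1940 × 0.968 = 1878
30–44: 5324 × 0.976 = 5196
45–59: 22350 × 0.967 = 21612
60+: 5125 × 0.976 + 28344 × 0.64 = 5002 + 18140 = 23142
Population now: 0–14=8180, 15–29=1878, 30–44=5196, 45–59=21612, 60+=23142
— Period 3 —
Births: 5196 × 0.366 = 1902
15–29: 8180 × 0.968 = 7918
30–44: 1878 × 0.976 = 1833
45–59: 5196 × 0.967 = 5025
60+: 21612 × 0.976 + 23142 × 0.64 = 21093 + 14811 = 35904
Population now: 0–14=1902, 15–29=7918, 30–44=1833, 45–59=5025, 60+=35904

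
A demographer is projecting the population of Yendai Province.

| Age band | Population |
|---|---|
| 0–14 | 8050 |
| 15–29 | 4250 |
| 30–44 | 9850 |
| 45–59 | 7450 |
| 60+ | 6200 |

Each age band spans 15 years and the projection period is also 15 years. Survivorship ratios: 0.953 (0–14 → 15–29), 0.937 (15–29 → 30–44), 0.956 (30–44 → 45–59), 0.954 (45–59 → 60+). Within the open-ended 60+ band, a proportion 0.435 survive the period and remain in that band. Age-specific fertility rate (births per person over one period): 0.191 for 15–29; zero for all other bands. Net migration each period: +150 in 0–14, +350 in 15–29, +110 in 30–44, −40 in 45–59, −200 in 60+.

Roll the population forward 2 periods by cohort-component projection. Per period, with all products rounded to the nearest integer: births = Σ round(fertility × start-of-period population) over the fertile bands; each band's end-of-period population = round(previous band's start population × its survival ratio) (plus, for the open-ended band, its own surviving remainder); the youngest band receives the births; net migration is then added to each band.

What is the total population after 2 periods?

— Period 1 —
Births: 4250 × 0.191 = 812
15–29: 8050 × 0.953 = 7672
30–44: 4250 × 0.937 = 3982
45–59: 9850 × 0.956 = 9417
60+: 7450 × 0.954 + 6200 × 0.435 = 7107 + 2697 = 9804
Net migration: 0–14 + 150 → 962; 15–29 + 350 → 8022; 30–44 + 110 → 4092; 45–59 − 40 → 9377; 60+ − 200 → 9604
Giving 962 / 8022 / 4092 / 9377 / 9604.
— Period 2 —
Births: 8022 × 0.191 = 1532
15–29: 962 × 0.953 = 917
30–44: 8022 × 0.937 = 7517
45–59: 4092 × 0.956 = 3912
60+: 9377 × 0.954 + 9604 × 0.435 = 8946 + 4178 = 13124
Net migration: 0–14 + 150 → 1682; 15–29 + 350 → 1267; 30–44 + 110 → 7627; 45–59 − 40 → 3872; 60+ − 200 → 12924
Giving 1682 / 1267 / 7627 / 3872 / 12924.
Total after period 2: 1682 + 1267 + 7627 + 3872 + 12924 = 27372

27372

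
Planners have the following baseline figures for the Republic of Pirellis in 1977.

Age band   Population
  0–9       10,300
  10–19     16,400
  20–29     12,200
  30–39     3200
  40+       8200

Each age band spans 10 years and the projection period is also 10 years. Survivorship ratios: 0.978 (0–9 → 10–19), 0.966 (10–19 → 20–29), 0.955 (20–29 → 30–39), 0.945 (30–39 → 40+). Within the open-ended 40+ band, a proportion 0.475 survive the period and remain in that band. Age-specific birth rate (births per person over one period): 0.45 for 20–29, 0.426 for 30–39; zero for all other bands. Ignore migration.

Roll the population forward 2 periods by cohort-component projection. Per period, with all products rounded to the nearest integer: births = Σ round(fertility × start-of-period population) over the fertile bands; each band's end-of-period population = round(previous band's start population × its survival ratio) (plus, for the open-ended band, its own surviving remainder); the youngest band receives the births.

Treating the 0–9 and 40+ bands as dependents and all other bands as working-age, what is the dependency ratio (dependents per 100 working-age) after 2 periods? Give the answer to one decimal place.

— Period 1 —
Births: 12200 × 0.45 = 5490  |  3200 × 0.426 = 1363 ⇒ total 6853
10–19: 10300 × 0.978 = 10073
20–29: 16400 × 0.966 = 15842
30–39: 12200 × 0.955 = 11651
40+: 3200 × 0.945 + 8200 × 0.475 = 3024 + 3895 = 6919
Giving 6853 / 10073 / 15842 / 11651 / 6919.
— Period 2 —
Births: 15842 × 0.45 = 7129  |  11651 × 0.426 = 4963 ⇒ total 12092
10–19: 6853 × 0.978 = 6702
20–29: 10073 × 0.966 = 9731
30–39: 15842 × 0.955 = 15129
40+: 11651 × 0.945 + 6919 × 0.475 = 11010 + 3287 = 14297
Giving 12092 / 6702 / 9731 / 15129 / 14297.
Dependents (band 0–9 + band 40+) = 12092 + 14297 = 26389; working-age = 31562; ratio = 26389/31562 × 100 = 83.6

83.6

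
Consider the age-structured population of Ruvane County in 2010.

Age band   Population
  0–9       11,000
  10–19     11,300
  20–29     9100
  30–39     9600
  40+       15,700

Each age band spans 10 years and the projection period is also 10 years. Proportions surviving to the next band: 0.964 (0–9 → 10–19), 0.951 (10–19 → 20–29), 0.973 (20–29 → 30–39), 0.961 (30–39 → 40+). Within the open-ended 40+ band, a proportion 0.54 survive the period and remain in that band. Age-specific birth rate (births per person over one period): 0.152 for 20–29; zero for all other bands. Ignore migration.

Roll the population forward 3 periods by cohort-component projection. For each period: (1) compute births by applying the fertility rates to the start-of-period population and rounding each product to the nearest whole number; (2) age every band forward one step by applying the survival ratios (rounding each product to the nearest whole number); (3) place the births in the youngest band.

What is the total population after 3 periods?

Period 1:
Births: 9100 × 0.152 = 1383
10–19: 11000 × 0.964 = 10604
20–29: 11300 × 0.951 = 10746
30–39: 9100 × 0.973 = 8854
40+: 9600 × 0.961 + 15700 × 0.54 = 9226 + 8478 = 17704
Population now: 0–9=1383, 10–19=10604, 20–29=10746, 30–39=8854, 40+=17704
Period 2:
Births: 10746 × 0.152 = 1633
10–19: 1383 × 0.964 = 1333
20–29: 10604 × 0.951 = 10084
30–39: 10746 × 0.973 = 10456
40+: 8854 × 0.961 + 17704 × 0.54 = 8509 + 9560 = 18069
Population now: 0–9=1633, 10–19=1333, 20–29=10084, 30–39=10456, 40+=18069
Period 3:
Births: 10084 × 0.152 = 1533
10–19: 1633 × 0.964 = 1574
20–29: 1333 × 0.951 = 1268
30–39: 10084 × 0.973 = 9812
40+: 10456 × 0.961 + 18069 × 0.54 = 10048 + 9757 = 19805
Population now: 0–9=1533, 10–19=1574, 20–29=1268, 30–39=9812, 40+=19805
Total after period 3: 1533 + 1574 + 1268 + 9812 + 19805 = 33992

33992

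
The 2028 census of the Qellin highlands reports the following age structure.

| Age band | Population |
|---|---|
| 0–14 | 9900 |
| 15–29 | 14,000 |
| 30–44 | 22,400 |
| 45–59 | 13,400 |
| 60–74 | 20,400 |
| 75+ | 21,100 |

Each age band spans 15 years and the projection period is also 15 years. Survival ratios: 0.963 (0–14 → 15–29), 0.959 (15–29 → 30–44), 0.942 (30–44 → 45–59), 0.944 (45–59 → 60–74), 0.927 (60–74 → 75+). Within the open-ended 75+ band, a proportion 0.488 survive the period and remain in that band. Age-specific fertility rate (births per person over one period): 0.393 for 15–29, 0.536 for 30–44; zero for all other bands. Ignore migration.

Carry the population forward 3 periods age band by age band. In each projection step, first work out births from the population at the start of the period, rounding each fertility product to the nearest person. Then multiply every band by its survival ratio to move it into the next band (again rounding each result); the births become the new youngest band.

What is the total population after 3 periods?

Period 1.
Births: 14000 × 0.393 = 5502, 22400 × 0.536 = 12006 ⇒ total 17508
15–29: 9900 × 0.963 = 9534
30–44: 14000 × 0.959 = 13426
45–59: 22400 × 0.942 = 21101
60–74: 13400 × 0.944 = 12650
75+: 20400 × 0.927 + 21100 × 0.488 = 18911 + 10297 = 29208
→ [17508, 9534, 13426, 21101, 12650, 29208]
Period 2.
Births: 9534 × 0.393 = 3747, 13426 × 0.536 = 7196 ⇒ total 10943
15–29: 17508 × 0.963 = 16860
30–44: 9534 × 0.959 = 9143
45–59: 13426 × 0.942 = 12647
60–74: 21101 × 0.944 = 19919
75+: 12650 × 0.927 + 29208 × 0.488 = 11727 + 14254 = 25981
→ [10943, 16860, 9143, 12647, 19919, 25981]
Period 3.
Births: 16860 × 0.393 = 6626, 9143 × 0.536 = 4901 ⇒ total 11527
15–29: 10943 × 0.963 = 10538
30–44: 16860 × 0.959 = 16169
45–59: 9143 × 0.942 = 8613
60–74: 12647 × 0.944 = 11939
75+: 19919 × 0.927 + 25981 × 0.488 = 18465 + 12679 = 31144
→ [11527, 10538, 16169, 8613, 11939, 31144]
Total after period 3: 11527 + 10538 + 16169 + 8613 + 11939 + 31144 = 89930

89930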